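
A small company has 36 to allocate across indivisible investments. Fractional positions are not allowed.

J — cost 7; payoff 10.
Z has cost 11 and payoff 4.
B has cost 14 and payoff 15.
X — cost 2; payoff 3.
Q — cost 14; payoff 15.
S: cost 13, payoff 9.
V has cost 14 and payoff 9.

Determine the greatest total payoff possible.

40

J + B + X + S: cost 7 + 14 + 2 + 13 = 36 ≤ 36, payoff 10 + 15 + 3 + 9 = 37.
J + B + Q: cost 7 + 14 + 14 = 35 ≤ 36, payoff 10 + 15 + 15 = 40.
Best is J, B, and Q with total payoff 40.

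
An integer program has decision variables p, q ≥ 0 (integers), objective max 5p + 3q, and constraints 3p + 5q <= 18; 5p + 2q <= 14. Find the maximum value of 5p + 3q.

16

(p,q)=(2,2): 3·2+5·2=16≤18, 5·2+2·2=14≤14, objective 16.
(p,q)=(1,3): 3·1+5·3=18≤18, 5·1+2·3=11≤14, objective 14.
(p,q)=(2,1): 3·2+5·1=11≤18, 5·2+2·1=12≤14, objective 13.
Maximum is 16 at (p,q)=(2,2).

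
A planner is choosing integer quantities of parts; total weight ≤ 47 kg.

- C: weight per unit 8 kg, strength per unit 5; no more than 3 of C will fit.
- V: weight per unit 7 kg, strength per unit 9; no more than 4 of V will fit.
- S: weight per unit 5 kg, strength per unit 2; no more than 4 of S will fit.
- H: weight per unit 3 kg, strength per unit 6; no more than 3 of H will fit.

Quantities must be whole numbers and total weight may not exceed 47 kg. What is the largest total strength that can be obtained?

Take 1×C, 4×V, and 3×H: weight 45 ≤ 47, strength 1·5 + 4·9 + 3·6 = 59.
H has the best ratio (6/3) and is taken to its limit of 3; remaining capacity is filled optimally with the others.

59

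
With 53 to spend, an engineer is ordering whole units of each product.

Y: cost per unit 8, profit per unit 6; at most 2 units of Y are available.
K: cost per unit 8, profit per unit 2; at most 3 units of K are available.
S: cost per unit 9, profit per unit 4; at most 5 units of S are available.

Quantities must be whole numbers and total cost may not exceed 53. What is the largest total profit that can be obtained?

28

1×Y and 5×S: cost 53 ≤ 53, profit 1·6 + 5·4 = 26.
2×Y and 4×S: cost 52 ≤ 53, profit 2·6 + 4·4 = 28.
Best is 28.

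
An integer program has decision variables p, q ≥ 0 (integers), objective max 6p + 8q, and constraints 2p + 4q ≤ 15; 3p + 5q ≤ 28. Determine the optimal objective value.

42

The continuous relaxation peaks at (7.5, 0) with value 45.00; rounding to a feasible lattice point costs some objective.
(p,q)=(7,0): 2·7+4·0=14≤15, 3·7+5·0=21≤28, objective 42.
(p,q)=(6,0): 2·6+4·0=12≤15, 3·6+5·0=18≤28, objective 36.
No feasible integer point exceeds 42.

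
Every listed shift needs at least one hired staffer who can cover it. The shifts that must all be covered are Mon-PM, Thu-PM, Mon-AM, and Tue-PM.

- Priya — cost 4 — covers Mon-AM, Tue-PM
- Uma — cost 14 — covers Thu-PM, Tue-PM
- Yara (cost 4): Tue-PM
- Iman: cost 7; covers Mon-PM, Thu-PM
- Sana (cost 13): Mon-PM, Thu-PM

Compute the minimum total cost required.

This is a weighted set-cover instance.
Choose Priya and Iman: together they cover Mon-PM, Thu-PM, Mon-AM, Tue-PM — every shift.
Total cost: 4 + 7 = 11.
No cover costs less than 11.

11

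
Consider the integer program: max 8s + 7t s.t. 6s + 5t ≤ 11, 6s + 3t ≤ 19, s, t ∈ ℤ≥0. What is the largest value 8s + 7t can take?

15

(s,t)=(1,1): 6·1+5·1=11≤11, 6·1+3·1=9≤19, objective 15.
(s,t)=(0,2): 6·0+5·2=10≤11, 6·0+3·2=6≤19, objective 14.
(s,t)=(1,0): 6·1+5·0=6≤11, 6·1+3·0=6≤19, objective 8.
(s,t)=(0,1): 6·0+5·1=5≤11, 6·0+3·1=3≤19, objective 7.
No feasible integer point exceeds 15.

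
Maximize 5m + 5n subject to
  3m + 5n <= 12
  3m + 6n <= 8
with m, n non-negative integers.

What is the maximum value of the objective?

The continuous relaxation peaks at (2.67, 0) with value 13.33; rounding to a feasible lattice point costs some objective.
(m,n)=(2,0) is feasible, giving 10.
(m,n)=(1,0) is feasible, giving 5.
The best lattice point is (2,0), giving 10.

10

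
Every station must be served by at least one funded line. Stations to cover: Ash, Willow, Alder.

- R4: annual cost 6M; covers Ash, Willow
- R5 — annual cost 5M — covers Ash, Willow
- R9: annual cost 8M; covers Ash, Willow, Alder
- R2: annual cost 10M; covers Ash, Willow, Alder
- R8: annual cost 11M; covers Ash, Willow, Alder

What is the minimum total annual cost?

The greedy cost-per-new-station heuristic would pick R5 and R9 for 13, but a cheaper cover exists.
R9 alone covers Ash, Willow, Alder — every station.
Total annual cost: 8.
No cover costs less than 8.

8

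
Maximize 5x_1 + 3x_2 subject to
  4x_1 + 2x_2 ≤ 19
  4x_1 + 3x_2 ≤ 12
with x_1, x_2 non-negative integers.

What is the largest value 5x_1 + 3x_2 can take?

(x_1,x_2)=(3,0): 4·3+2·0=12≤19, 4·3+3·0=12≤12, objective 15.
(x_1,x_2)=(2,1): 4·2+2·1=10≤19, 4·2+3·1=11≤12, objective 13.
(x_1,x_2)=(2,0): 4·2+2·0=8≤19, 4·2+3·0=8≤12, objective 10.
Maximum is 15 at (x_1,x_2)=(3,0).

15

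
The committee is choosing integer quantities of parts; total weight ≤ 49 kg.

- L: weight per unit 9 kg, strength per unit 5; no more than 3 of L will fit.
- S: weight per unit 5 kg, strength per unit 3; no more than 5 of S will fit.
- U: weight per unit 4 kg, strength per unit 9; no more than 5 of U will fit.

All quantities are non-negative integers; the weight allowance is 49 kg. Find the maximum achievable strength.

U has the best ratio (9/4); taking only U gives at most 5×9 = 45 (stopped by the supply cap of 5).
Mixing does better — 1×L, 4×S, and 5×U: weight 49 ≤ 49, strength 1·5 + 4·3 + 5·9 = 62.

62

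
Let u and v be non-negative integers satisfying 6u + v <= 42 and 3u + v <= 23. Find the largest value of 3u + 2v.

(u,v)=(0,23) is feasible, giving 46.
(u,v)=(0,22) is feasible, giving 44.
The best lattice point is (0,23), giving 46.

46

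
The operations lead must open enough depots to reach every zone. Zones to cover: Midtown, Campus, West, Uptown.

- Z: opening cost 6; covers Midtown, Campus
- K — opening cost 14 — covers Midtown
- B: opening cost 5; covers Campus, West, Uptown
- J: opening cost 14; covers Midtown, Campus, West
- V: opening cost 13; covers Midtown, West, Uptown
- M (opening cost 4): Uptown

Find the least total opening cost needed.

Choose Z and B: together they cover Midtown, Campus, West, Uptown — every zone.
Total opening cost: 6 + 5 = 11.
No cover costs less than 11.

11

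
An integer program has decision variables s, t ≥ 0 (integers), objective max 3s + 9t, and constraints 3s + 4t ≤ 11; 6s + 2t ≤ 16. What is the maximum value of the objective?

21

Relaxing integrality, the LP optimum is 24.75 at (s,t) = (0, 2.75), which is not an integer point.
(s,t)=(1,2): 3·1+4·2=11≤11, 6·1+2·2=10≤16, objective 21.
(s,t)=(0,2): 3·0+4·2=8≤11, 6·0+2·2=4≤16, objective 18.
Maximum is 21 at (s,t)=(1,2).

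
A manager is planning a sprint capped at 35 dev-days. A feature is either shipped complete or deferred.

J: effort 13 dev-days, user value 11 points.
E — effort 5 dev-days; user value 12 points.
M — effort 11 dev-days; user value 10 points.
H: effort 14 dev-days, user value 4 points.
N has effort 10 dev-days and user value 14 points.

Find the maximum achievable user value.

Take J, E, and N: effort 13 + 5 + 10 = 28 ≤ 35, user value 11 + 12 + 14 = 37.
No other feasible combination does better.

37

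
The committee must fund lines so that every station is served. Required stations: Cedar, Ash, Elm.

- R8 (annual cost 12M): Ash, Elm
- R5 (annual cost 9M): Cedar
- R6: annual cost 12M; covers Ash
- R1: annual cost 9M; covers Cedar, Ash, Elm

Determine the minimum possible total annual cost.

R1 alone covers Cedar, Ash, Elm — every station.
Total annual cost: 9.
No cover costs less than 9.

9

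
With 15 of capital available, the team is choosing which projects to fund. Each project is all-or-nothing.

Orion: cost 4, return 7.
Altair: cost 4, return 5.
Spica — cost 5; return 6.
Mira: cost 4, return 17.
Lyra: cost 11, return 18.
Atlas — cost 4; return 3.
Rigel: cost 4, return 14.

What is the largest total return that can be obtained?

38

This is an integer program with binary decision variables.
Allowing fractional choices, the relaxed optimum would be about 42.9, but projects are indivisible.
Spica + Mira + Rigel: cost 5 + 4 + 4 = 13 ≤ 15, return 6 + 17 + 14 = 37.
Orion + Mira + Rigel: cost 4 + 4 + 4 = 12 ≤ 15, return 7 + 17 + 14 = 38.
Best is Orion, Mira, and Rigel with total return 38.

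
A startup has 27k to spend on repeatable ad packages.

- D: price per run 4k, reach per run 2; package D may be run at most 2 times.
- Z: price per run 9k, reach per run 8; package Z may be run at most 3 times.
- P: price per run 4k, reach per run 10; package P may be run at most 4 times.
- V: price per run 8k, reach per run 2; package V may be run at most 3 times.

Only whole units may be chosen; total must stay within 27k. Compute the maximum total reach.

48

1×Z and 4×P: price 25 ≤ 27, reach 1·8 + 4·10 = 48.
2×D and 4×P: price 24 ≤ 27, reach 2·2 + 4·10 = 44.
Best is 48.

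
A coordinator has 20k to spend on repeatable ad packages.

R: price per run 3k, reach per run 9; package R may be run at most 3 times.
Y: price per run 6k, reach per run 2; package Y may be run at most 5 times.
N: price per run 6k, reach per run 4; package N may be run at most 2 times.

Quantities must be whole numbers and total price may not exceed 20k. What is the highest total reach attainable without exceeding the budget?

3×R and 1×Y: price 15 ≤ 20, reach 3·9 + 1·2 = 29.
3×R and 1×N: price 15 ≤ 20, reach 3·9 + 1·4 = 31.
Best is 31.

31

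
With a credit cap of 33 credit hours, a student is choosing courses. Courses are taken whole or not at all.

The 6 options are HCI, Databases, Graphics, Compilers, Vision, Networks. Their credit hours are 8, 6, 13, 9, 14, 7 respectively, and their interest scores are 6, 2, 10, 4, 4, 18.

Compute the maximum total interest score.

34

Allowing fractional choices, the relaxed optimum would be about 36.2, but courses are indivisible.
Graphics + Compilers + Networks: credit hours 13 + 9 + 7 = 29 ≤ 33, interest score 10 + 4 + 18 = 32.
HCI + Graphics + Networks: credit hours 8 + 13 + 7 = 28 ≤ 33, interest score 6 + 10 + 18 = 34.
Databases + Graphics + Networks: credit hours 6 + 13 + 7 = 26 ≤ 33, interest score 2 + 10 + 18 = 30.
Best is HCI, Graphics, and Networks with total interest score 34.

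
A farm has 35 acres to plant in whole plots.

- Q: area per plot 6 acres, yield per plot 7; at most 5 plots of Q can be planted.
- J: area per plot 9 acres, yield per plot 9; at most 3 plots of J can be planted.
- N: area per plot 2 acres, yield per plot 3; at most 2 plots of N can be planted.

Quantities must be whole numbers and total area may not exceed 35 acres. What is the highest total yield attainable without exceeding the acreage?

41

This is a bounded integer knapsack.
Take 5×Q and 2×N: area 34 ≤ 35, yield 5·7 + 2·3 = 41.
N has the best ratio (3/2) and is taken to its limit of 2; remaining capacity is filled optimally with the others.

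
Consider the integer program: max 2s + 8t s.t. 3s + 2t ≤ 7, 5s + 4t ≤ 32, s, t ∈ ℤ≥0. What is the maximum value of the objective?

Relaxing integrality, the LP optimum is 28.00 at (s,t) = (0, 3.5), which is not an integer point.
(s,t)=(0,3): 3·0+2·3=6≤7, 5·0+4·3=12≤32, objective 24.
(s,t)=(1,2): 3·1+2·2=7≤7, 5·1+4·2=13≤32, objective 18.
(s,t)=(0,2): 3·0+2·2=4≤7, 5·0+4·2=8≤32, objective 16.
The best lattice point is (0,3), giving 24.

24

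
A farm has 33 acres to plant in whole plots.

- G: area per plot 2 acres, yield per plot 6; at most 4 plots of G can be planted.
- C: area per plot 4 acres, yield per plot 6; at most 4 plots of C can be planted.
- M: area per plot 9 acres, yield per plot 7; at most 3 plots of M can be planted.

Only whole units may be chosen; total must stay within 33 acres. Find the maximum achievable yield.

55

G has the best ratio (6/2); taking only G gives at most 4×6 = 24 (stopped by the supply cap of 4).
Mixing does better — 4×G, 4×C, and 1×M: area 33 ≤ 33, yield 4·6 + 4·6 + 1·7 = 55.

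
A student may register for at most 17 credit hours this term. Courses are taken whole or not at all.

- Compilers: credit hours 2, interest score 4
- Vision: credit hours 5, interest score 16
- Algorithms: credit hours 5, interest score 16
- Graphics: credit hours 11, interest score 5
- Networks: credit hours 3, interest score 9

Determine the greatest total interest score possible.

45

Take Compilers, Vision, Algorithms, and Networks: credit hours 2 + 5 + 5 + 3 = 15 ≤ 17, interest score 4 + 16 + 16 + 9 = 45.
No other feasible combination does better.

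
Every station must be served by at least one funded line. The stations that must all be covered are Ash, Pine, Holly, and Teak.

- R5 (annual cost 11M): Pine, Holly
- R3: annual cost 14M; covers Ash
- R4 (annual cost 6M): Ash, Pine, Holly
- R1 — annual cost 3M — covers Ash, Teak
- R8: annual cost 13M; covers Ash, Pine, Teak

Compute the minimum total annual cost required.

Choose R4 and R1: together they cover Ash, Pine, Holly, Teak — every station.
Total annual cost: 6 + 3 = 9.
No cover costs less than 9.

9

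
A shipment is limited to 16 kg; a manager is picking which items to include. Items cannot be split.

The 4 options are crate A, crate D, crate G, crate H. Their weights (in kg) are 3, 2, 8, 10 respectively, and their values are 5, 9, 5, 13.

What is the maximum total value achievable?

Take crate A, crate D, and crate H: weight 3 + 2 + 10 = 15 ≤ 16, value 5 + 9 + 13 = 27.
No other feasible combination does better.

27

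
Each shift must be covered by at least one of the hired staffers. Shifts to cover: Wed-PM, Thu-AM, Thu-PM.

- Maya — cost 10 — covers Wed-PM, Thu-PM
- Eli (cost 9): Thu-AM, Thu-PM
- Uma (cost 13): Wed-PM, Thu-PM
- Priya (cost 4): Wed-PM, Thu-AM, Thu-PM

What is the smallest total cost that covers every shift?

Priya alone covers Wed-PM, Thu-AM, Thu-PM — every shift.
Total cost: 4.

4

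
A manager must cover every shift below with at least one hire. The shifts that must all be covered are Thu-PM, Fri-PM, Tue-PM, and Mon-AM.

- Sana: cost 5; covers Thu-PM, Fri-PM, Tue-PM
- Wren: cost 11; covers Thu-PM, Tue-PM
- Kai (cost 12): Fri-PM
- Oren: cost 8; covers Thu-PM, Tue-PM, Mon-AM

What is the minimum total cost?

13

This is a weighted set-cover instance.
Choose Sana and Oren: together they cover Thu-PM, Fri-PM, Tue-PM, Mon-AM — every shift.
Total cost: 5 + 8 = 13.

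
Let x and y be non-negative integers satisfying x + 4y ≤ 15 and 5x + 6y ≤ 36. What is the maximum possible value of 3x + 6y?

(x,y)=(3,3): 1·3+4·3=15≤15, 5·3+6·3=33≤36, objective 27.
(x,y)=(4,2): 1·4+4·2=12≤15, 5·4+6·2=32≤36, objective 24.
(x,y)=(2,3): 1·2+4·3=14≤15, 5·2+6·3=28≤36, objective 24.
Maximum is 27 at (x,y)=(3,3).

27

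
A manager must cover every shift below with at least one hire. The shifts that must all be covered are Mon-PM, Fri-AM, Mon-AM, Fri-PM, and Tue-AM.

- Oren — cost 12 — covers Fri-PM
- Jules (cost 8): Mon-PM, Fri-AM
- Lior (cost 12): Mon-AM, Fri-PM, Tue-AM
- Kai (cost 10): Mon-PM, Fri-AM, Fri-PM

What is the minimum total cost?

This is an integer covering problem.
The greedy cost-per-new-shift heuristic would pick Kai and Lior for 22, but a cheaper cover exists.
Choose Jules and Lior: together they cover Mon-PM, Fri-AM, Mon-AM, Fri-PM, Tue-AM — every shift.
Total cost: 8 + 12 = 20.
No cover costs less than 20.

20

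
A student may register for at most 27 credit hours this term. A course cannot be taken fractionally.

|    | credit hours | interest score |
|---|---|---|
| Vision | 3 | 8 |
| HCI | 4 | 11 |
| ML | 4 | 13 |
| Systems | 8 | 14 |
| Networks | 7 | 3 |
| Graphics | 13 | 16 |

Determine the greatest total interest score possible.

49

Allowing fractional choices, the relaxed optimum would be about 55.8, but courses are indivisible.
Vision + HCI + ML + Graphics: credit hours 3 + 4 + 4 + 13 = 24 ≤ 27, interest score 8 + 11 + 13 + 16 = 48.
Vision + HCI + ML + Systems + Networks: credit hours 3 + 4 + 4 + 8 + 7 = 26 ≤ 27, interest score 8 + 11 + 13 + 14 + 3 = 49.
Best is Vision, HCI, ML, Systems, and Networks with total interest score 49.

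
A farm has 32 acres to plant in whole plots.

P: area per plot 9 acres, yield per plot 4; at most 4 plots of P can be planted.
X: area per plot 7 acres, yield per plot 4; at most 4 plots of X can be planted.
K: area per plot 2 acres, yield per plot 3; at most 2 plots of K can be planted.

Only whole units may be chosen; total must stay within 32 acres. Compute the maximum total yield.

4×X and 2×K: area 32 ≤ 32, yield 4·4 + 2·3 = 22.
4×X and 1×K: area 30 ≤ 32, yield 4·4 + 1·3 = 19.
Best is 22.

22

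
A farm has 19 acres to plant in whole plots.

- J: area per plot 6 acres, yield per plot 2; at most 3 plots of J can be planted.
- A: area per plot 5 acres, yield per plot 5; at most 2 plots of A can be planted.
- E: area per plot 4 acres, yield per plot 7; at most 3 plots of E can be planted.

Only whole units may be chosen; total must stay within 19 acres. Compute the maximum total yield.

26

This is a bounded integer knapsack.
Take 1×A and 3×E: area 17 ≤ 19, yield 1·5 + 3·7 = 26.
E has the best ratio (7/4) and is taken to its limit of 3; remaining capacity is filled optimally with the others.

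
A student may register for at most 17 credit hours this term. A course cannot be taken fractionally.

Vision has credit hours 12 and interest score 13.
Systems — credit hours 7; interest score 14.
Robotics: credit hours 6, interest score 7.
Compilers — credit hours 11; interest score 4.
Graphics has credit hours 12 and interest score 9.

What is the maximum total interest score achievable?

21

Treat it as a binary knapsack problem.
Allowing fractional choices, the relaxed optimum would be about 25.3, but courses are indivisible.
Systems: credit hours 7 ≤ 17, interest score 14.
Systems + Robotics: credit hours 7 + 6 = 13 ≤ 17, interest score 14 + 7 = 21.
Best is Systems and Robotics with total interest score 21.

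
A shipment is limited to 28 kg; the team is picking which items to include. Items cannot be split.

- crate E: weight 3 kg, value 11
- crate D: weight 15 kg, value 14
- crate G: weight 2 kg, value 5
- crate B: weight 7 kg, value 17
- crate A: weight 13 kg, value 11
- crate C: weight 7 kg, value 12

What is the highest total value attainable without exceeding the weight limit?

47

Take crate E, crate D, crate G, and crate B: weight 3 + 15 + 2 + 7 = 27 ≤ 28, value 11 + 14 + 5 + 17 = 47.
No other feasible combination does better.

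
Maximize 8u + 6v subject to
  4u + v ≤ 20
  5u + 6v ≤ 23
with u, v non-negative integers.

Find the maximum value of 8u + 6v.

The continuous relaxation peaks at (4.6, 0) with value 36.80; rounding to a feasible lattice point costs some objective.
(u,v)=(4,0): 4·4+1·0=16≤20, 5·4+6·0=20≤23, objective 32.
(u,v)=(3,1): 4·3+1·1=13≤20, 5·3+6·1=21≤23, objective 30.
The best lattice point is (4,0), giving 32.

32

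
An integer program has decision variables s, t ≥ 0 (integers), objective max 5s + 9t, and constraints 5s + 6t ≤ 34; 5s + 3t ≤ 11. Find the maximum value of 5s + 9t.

27

(s,t)=(0,3) is feasible, giving 27.
(s,t)=(1,2) is feasible, giving 23.
No feasible integer point exceeds 27.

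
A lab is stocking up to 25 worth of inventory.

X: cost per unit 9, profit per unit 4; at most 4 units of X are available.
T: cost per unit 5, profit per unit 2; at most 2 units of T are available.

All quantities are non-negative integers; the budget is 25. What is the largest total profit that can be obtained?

10

This is a bounded integer knapsack.
2×X and 1×T: cost 23 ≤ 25, profit 2·4 + 1·2 = 10.
1×X and 2×T: cost 19 ≤ 25, profit 1·4 + 2·2 = 8.
Best is 10.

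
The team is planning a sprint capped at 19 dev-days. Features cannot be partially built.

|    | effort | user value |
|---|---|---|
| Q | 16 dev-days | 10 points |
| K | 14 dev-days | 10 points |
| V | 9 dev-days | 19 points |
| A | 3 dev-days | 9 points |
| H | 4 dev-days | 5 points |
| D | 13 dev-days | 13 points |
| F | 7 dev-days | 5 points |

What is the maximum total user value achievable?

33

Allowing fractional choices, the relaxed optimum would be about 36.0, but features are indivisible.
V + A + F: effort 9 + 3 + 7 = 19 ≤ 19, user value 19 + 9 + 5 = 33.
V + A + H: effort 9 + 3 + 4 = 16 ≤ 19, user value 19 + 9 + 5 = 33.
V + A: effort 9 + 3 = 12 ≤ 19, user value 19 + 9 = 28.
The maximum user value is 33; one optimal choice is V, A, and H.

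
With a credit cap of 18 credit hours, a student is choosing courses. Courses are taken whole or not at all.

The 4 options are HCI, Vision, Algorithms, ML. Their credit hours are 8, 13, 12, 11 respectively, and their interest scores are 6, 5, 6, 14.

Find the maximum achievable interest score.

Algorithms: credit hours 12 ≤ 18, interest score 6.
HCI: credit hours 8 ≤ 18, interest score 6.
ML: credit hours 11 ≤ 18, interest score 14.
Best is ML with total interest score 14.

14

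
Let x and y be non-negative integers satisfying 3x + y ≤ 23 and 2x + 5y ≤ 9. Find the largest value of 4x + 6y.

Relaxing integrality, the LP optimum is 18.00 at (x,y) = (4.5, 0), which is not an integer point.
(x,y)=(4,0) is feasible, giving 16.
(x,y)=(3,0) is feasible, giving 12.
No feasible integer point exceeds 16.

16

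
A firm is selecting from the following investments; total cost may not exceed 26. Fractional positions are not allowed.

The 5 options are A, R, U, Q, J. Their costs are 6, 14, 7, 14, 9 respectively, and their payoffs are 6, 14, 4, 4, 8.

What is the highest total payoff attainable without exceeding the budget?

Allowing fractional choices, the relaxed optimum would be about 25.3, but investments are indivisible.
R + U: cost 14 + 7 = 21 ≤ 26, payoff 14 + 4 = 18.
R + J: cost 14 + 9 = 23 ≤ 26, payoff 14 + 8 = 22.
A + R: cost 6 + 14 = 20 ≤ 26, payoff 6 + 14 = 20.
Best is R and J with total payoff 22.

22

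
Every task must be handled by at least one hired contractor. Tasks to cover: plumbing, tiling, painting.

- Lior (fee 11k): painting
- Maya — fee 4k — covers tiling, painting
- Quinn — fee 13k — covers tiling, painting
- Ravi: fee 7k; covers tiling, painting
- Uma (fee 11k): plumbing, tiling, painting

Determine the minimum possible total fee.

The greedy cost-per-new-task heuristic would pick Maya and Uma for 15, but a cheaper cover exists.
Uma alone covers plumbing, tiling, painting — every task.
Total fee: 11.
No cover costs less than 11.

11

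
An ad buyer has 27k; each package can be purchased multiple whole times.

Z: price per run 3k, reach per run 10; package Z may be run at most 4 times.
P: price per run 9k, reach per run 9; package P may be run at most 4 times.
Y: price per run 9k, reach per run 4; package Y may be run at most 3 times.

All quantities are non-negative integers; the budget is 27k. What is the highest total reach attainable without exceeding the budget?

49

4×Z and 1×P: price 21 ≤ 27, reach 4·10 + 1·9 = 49.
3×Z and 2×P: price 27 ≤ 27, reach 3·10 + 2·9 = 48.
Best is 49.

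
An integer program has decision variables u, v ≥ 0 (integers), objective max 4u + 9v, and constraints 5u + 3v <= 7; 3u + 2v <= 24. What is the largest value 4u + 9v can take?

18

The continuous relaxation peaks at (0, 2.33) with value 21.00; rounding to a feasible lattice point costs some objective.
(u,v)=(0,2): 5·0+3·2=6≤7, 3·0+2·2=4≤24, objective 18.
(u,v)=(0,1): 5·0+3·1=3≤7, 3·0+2·1=2≤24, objective 9.
The best lattice point is (0,2), giving 18.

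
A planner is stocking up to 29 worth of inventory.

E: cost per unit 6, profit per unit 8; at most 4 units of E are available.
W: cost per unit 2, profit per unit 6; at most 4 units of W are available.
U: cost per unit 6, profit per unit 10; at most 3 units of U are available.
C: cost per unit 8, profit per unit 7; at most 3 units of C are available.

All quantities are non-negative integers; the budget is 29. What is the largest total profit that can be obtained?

Take 4×W and 3×U: cost 26 ≤ 29, profit 4·6 + 3·10 = 54.
W has the best ratio (6/2) and is taken to its limit of 4; remaining capacity is filled optimally with the others.

54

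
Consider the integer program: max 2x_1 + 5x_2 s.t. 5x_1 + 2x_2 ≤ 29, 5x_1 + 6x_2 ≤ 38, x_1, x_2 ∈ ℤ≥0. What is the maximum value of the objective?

The continuous relaxation peaks at (0, 6.33) with value 31.67; rounding to a feasible lattice point costs some objective.
(x_1,x_2)=(0,6): 5·0+2·6=12≤29, 5·0+6·6=36≤38, objective 30.
(x_1,x_2)=(1,5): 5·1+2·5=15≤29, 5·1+6·5=35≤38, objective 27.
(x_1,x_2)=(0,5): 5·0+2·5=10≤29, 5·0+6·5=30≤38, objective 25.
Maximum is 30 at (x_1,x_2)=(0,6).

30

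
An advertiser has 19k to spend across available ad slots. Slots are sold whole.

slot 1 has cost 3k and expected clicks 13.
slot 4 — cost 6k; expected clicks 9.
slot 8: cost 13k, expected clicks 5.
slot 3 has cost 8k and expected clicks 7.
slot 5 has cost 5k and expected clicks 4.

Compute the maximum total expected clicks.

29

This is an integer program with binary decision variables.
Take slot 1, slot 4, and slot 3: cost 3 + 6 + 8 = 17 ≤ 19, expected clicks 13 + 9 + 7 = 29.
No other feasible combination does better.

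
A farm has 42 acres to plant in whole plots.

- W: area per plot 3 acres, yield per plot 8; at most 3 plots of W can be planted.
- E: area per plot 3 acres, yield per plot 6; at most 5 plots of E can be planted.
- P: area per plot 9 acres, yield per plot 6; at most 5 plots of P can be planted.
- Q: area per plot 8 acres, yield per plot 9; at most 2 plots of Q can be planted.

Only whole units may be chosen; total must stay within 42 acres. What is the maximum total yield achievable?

72

W has the best ratio (8/3); taking only W gives at most 3×8 = 24 (stopped by the supply cap of 3).
Mixing does better — 3×W, 5×E, and 2×Q: area 40 ≤ 42, yield 3·8 + 5·6 + 2·9 = 72.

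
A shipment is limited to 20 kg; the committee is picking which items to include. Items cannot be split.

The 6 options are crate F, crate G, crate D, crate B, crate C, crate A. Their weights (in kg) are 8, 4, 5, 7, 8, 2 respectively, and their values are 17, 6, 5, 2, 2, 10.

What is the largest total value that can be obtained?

Take crate F, crate G, crate D, and crate A: weight 8 + 4 + 5 + 2 = 19 ≤ 20, value 17 + 6 + 5 + 10 = 38.
No other feasible combination does better.

38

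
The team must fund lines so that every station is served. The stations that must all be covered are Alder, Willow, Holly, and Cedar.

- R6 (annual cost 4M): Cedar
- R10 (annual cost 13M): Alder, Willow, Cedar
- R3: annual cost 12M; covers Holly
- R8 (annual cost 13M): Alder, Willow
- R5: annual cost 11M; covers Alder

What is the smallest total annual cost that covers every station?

The greedy cost-per-new-station heuristic would pick R6, R10, and R3 for 29, but a cheaper cover exists.
Choose R10 and R3: together they cover Alder, Willow, Holly, Cedar — every station.
Total annual cost: 13 + 12 = 25.
No cover costs less than 25.

25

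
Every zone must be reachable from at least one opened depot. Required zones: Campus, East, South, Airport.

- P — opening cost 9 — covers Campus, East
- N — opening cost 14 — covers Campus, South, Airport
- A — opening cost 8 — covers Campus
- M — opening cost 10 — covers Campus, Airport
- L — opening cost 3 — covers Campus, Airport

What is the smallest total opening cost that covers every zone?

23

The greedy cost-per-new-zone heuristic would pick L, P, and N for 26, but a cheaper cover exists.
Choose P and N: together they cover Campus, East, South, Airport — every zone.
Total opening cost: 9 + 14 = 23.
No cover costs less than 23.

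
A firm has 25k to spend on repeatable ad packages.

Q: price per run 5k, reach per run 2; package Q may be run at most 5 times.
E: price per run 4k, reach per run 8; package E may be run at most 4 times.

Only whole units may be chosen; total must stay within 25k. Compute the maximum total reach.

E has the best ratio (8/4); taking only E gives at most 4×8 = 32 (stopped by the supply cap of 4).
Mixing does better — 1×Q and 4×E: price 21 ≤ 25, reach 1·2 + 4·8 = 34.

34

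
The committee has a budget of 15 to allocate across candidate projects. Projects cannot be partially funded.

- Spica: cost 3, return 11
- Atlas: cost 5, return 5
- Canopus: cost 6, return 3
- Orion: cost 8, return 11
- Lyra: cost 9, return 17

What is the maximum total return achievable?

28

This is a 0-1 knapsack instance.
Allowing fractional choices, the relaxed optimum would be about 32.1, but projects are indivisible.
Spica + Orion: cost 3 + 8 = 11 ≤ 15, return 11 + 11 = 22.
Atlas + Lyra: cost 5 + 9 = 14 ≤ 15, return 5 + 17 = 22.
Spica + Lyra: cost 3 + 9 = 12 ≤ 15, return 11 + 17 = 28.
Best is Spica and Lyra with total return 28.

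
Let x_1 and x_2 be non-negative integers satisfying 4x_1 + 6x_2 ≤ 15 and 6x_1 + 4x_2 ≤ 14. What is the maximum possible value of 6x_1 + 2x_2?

The continuous relaxation peaks at (2.33, 0) with value 14.00; rounding to a feasible lattice point costs some objective.
(x_1,x_2)=(2,0): 4·2+6·0=8≤15, 6·2+4·0=12≤14, objective 12.
(x_1,x_2)=(1,1): 4·1+6·1=10≤15, 6·1+4·1=10≤14, objective 8.
(x_1,x_2)=(1,0): 4·1+6·0=4≤15, 6·1+4·0=6≤14, objective 6.
No feasible integer point exceeds 12.

12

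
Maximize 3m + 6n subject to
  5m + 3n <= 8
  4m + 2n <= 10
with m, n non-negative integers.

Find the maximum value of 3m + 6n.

Relaxing integrality, the LP optimum is 16.00 at (m,n) = (0, 2.67), which is not an integer point.
(m,n)=(0,2): 5·0+3·2=6≤8, 4·0+2·2=4≤10, objective 12.
(m,n)=(1,1): 5·1+3·1=8≤8, 4·1+2·1=6≤10, objective 9.
(m,n)=(0,1): 5·0+3·1=3≤8, 4·0+2·1=2≤10, objective 6.
No feasible integer point exceeds 12.

12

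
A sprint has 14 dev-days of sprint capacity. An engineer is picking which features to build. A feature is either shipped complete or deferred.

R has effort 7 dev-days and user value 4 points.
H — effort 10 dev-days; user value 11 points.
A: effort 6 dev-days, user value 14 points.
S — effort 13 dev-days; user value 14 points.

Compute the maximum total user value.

Allowing fractional choices, the relaxed optimum would be about 22.8, but features are indivisible.
A: effort 6 ≤ 14, user value 14.
R + A: effort 7 + 6 = 13 ≤ 14, user value 4 + 14 = 18.
Best is R and A with total user value 18.

18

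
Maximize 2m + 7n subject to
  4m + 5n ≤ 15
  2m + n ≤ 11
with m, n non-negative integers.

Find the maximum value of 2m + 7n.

(m,n)=(0,3) is feasible, giving 21.
(m,n)=(1,2) is feasible, giving 16.
(m,n)=(0,2) is feasible, giving 14.
The best lattice point is (0,3), giving 21.

21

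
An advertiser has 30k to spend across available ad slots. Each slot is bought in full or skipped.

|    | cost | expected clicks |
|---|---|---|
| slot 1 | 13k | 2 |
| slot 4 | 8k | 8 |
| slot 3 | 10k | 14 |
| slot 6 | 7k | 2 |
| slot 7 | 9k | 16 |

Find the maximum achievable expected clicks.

slot 4 + slot 3 + slot 7: cost 8 + 10 + 9 = 27 ≤ 30, expected clicks 8 + 14 + 16 = 38.
slot 3 + slot 7: cost 10 + 9 = 19 ≤ 30, expected clicks 14 + 16 = 30.
slot 3 + slot 6 + slot 7: cost 10 + 7 + 9 = 26 ≤ 30, expected clicks 14 + 2 + 16 = 32.
Best is slot 4, slot 3, and slot 7 with total expected clicks 38.

38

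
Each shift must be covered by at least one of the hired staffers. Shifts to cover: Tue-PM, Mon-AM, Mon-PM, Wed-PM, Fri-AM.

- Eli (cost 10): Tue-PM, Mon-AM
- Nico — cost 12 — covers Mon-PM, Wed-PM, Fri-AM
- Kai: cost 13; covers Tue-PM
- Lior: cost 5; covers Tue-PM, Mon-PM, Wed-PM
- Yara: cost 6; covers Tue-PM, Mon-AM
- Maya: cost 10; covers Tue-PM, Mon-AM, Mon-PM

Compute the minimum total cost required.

The greedy cost-per-new-shift heuristic would pick Lior, Yara, and Nico for 23, but a cheaper cover exists.
Choose Nico and Yara: together they cover Tue-PM, Mon-AM, Mon-PM, Wed-PM, Fri-AM — every shift.
Total cost: 12 + 6 = 18.
No cover costs less than 18.

18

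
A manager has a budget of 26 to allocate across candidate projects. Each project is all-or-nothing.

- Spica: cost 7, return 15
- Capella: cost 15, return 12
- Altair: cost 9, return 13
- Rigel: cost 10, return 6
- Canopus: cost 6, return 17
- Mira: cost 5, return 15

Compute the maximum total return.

47

This is a 0-1 knapsack instance.
Take Spica, Canopus, and Mira: cost 7 + 6 + 5 = 18 ≤ 26, return 15 + 17 + 15 = 47.
No other feasible combination does better.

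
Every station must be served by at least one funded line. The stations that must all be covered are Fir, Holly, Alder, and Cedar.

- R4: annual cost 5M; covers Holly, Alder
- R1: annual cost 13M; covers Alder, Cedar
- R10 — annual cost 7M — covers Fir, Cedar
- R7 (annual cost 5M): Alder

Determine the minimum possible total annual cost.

Choose R4 and R10: together they cover Fir, Holly, Alder, Cedar — every station.
Total annual cost: 5 + 7 = 12.
No cover costs less than 12.

12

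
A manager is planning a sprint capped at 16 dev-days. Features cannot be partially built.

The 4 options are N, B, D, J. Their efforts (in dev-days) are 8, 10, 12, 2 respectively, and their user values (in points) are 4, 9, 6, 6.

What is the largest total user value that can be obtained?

15

B + J: effort 10 + 2 = 12 ≤ 16, user value 9 + 6 = 15.
D + J: effort 12 + 2 = 14 ≤ 16, user value 6 + 6 = 12.
Best is B and J with total user value 15.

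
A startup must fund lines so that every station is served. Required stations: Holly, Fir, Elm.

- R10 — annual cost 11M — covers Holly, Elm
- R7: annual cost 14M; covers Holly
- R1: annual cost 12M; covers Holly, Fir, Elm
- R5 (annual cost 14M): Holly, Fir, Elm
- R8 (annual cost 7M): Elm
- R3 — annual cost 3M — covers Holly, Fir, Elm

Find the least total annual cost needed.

R3 alone covers Holly, Fir, Elm — every station.
Total annual cost: 3.
No cover costs less than 3.

3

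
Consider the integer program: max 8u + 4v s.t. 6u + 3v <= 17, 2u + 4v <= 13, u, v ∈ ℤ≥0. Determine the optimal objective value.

20

Relaxing integrality, the LP optimum is 22.67 at (u,v) = (2.83, 0), which is not an integer point.
(u,v)=(2,1): 6·2+3·1=15≤17, 2·2+4·1=8≤13, objective 20.
(u,v)=(1,2): 6·1+3·2=12≤17, 2·1+4·2=10≤13, objective 16.
(u,v)=(2,0): 6·2+3·0=12≤17, 2·2+4·0=4≤13, objective 16.
No feasible integer point exceeds 20.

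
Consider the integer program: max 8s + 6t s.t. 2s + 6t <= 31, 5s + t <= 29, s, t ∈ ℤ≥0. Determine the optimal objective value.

(s,t)=(5,3) is feasible, giving 58.
(s,t)=(5,2) is feasible, giving 52.
(s,t)=(4,3) is feasible, giving 50.
(s,t)=(4,2) is feasible, giving 44.
Maximum is 58 at (s,t)=(5,3).

58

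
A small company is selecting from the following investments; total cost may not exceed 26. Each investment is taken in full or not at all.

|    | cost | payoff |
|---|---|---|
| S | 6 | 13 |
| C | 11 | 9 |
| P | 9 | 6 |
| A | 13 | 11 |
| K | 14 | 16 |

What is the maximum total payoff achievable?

S + K: cost 6 + 14 = 20 ≤ 26, payoff 13 + 16 = 29.
C + K: cost 11 + 14 = 25 ≤ 26, payoff 9 + 16 = 25.
S + C + P: cost 6 + 11 + 9 = 26 ≤ 26, payoff 13 + 9 + 6 = 28.
Best is S and K with total payoff 29.

29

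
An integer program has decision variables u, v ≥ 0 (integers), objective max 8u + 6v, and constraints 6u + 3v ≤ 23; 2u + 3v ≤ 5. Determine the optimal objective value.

The continuous relaxation peaks at (2.5, 0) with value 20.00; rounding to a feasible lattice point costs some objective.
(u,v)=(2,0): 6·2+3·0=12≤23, 2·2+3·0=4≤5, objective 16.
(u,v)=(1,1): 6·1+3·1=9≤23, 2·1+3·1=5≤5, objective 14.
(u,v)=(1,0): 6·1+3·0=6≤23, 2·1+3·0=2≤5, objective 8.
No feasible integer point exceeds 16.

16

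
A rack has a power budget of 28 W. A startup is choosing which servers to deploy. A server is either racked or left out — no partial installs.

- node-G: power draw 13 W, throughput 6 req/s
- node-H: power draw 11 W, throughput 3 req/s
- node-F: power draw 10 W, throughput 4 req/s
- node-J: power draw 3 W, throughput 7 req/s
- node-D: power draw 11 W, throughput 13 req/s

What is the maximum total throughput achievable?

26

Take node-G, node-J, and node-D: power draw 13 + 3 + 11 = 27 ≤ 28, throughput 6 + 7 + 13 = 26.
No other feasible combination does better.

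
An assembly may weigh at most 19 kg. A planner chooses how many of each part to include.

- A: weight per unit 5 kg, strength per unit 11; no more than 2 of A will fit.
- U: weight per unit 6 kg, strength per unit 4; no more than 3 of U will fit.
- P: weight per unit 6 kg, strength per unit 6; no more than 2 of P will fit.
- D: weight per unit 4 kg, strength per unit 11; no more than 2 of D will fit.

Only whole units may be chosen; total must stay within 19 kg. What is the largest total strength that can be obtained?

44

Take 2×A and 2×D: weight 18 ≤ 19, strength 2·11 + 2·11 = 44.
D has the best ratio (11/4) and is taken to its limit of 2; remaining capacity is filled optimally with the others.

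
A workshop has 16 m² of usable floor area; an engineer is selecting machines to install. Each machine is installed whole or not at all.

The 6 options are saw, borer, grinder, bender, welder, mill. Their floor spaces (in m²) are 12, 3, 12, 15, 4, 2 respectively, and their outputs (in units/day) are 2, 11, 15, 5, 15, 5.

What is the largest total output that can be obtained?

31

This is an integer program with binary decision variables.
Allowing fractional choices, the relaxed optimum would be about 39.8, but machines are indivisible.
grinder + welder: floor space 12 + 4 = 16 ≤ 16, output 15 + 15 = 30.
borer + welder + mill: floor space 3 + 4 + 2 = 9 ≤ 16, output 11 + 15 + 5 = 31.
Best is borer, welder, and mill with total output 31.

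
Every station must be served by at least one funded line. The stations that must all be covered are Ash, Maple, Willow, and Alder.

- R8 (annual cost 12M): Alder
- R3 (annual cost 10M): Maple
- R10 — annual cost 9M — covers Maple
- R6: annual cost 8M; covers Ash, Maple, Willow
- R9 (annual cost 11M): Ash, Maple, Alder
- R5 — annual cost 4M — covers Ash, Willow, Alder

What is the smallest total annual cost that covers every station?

12

Choose R6 and R5: together they cover Ash, Maple, Willow, Alder — every station.
Total annual cost: 8 + 4 = 12.
No cover costs less than 12.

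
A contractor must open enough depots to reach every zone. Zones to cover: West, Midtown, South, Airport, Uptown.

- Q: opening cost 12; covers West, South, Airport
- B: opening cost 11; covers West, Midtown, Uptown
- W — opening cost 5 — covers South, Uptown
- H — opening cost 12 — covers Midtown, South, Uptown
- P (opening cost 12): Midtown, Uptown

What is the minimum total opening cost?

23

The greedy cost-per-new-zone heuristic would pick W, B, and Q for 28, but a cheaper cover exists.
Choose Q and B: together they cover West, Midtown, South, Airport, Uptown — every zone.
Total opening cost: 12 + 11 = 23.
No cover costs less than 23.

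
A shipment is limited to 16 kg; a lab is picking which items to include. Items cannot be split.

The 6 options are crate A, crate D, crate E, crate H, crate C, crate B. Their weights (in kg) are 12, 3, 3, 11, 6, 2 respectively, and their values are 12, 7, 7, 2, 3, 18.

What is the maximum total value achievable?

Take crate D, crate E, crate C, and crate B: weight 3 + 3 + 6 + 2 = 14 ≤ 16, value 7 + 7 + 3 + 18 = 35.
No other feasible combination does better.

35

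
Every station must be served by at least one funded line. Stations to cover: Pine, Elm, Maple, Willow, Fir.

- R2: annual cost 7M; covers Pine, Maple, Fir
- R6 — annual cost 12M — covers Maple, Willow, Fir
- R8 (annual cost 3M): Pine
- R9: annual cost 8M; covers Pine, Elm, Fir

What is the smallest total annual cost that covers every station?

20

The greedy cost-per-new-station heuristic would pick R2, R9, and R6 for 27, but a cheaper cover exists.
Choose R6 and R9: together they cover Pine, Elm, Maple, Willow, Fir — every station.
Total annual cost: 12 + 8 = 20.
No cover costs less than 20.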